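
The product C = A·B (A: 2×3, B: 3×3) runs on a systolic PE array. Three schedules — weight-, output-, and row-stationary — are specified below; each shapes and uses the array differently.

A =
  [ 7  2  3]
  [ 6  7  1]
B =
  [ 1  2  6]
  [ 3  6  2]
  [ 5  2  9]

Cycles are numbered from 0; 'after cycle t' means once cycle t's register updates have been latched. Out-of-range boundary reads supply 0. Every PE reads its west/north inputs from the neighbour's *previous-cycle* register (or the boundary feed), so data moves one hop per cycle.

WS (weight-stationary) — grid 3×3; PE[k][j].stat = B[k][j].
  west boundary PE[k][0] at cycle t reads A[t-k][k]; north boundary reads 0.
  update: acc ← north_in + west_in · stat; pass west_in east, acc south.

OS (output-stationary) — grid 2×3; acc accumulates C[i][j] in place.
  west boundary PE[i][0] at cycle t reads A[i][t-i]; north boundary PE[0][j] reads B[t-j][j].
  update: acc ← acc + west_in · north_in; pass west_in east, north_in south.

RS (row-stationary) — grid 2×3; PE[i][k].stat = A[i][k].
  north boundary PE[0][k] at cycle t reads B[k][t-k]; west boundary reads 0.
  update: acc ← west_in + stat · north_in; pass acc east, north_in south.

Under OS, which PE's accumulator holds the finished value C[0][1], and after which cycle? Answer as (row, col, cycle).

(row, col, cycle) = (0, 1, 3)

OS: C[0][1] accumulates in PE[0][1]:
  c0 r0c1: 0 / 0 / 0
  c1 r0c1: 14 / 7 / 2
  c2 r0c1: 26 / 2 / 6
  c3 r0c1: 32 / 3 / 2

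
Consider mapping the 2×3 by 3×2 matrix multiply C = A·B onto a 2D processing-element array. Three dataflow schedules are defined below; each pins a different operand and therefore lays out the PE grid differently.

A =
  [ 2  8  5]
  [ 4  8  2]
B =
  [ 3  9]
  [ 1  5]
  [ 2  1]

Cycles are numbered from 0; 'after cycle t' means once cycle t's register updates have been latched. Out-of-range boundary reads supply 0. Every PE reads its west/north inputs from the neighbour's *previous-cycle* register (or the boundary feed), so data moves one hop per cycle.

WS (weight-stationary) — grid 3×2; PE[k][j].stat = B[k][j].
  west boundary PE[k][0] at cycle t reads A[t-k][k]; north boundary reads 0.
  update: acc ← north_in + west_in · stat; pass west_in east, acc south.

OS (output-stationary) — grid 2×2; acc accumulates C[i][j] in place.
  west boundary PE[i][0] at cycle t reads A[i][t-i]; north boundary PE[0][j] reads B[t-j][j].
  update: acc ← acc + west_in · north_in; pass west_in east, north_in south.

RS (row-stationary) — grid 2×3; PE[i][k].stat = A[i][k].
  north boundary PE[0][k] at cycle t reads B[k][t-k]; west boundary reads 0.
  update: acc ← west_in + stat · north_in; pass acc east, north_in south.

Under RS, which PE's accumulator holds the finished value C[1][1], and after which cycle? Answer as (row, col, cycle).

RS — PE[1][2] is where C[1][1] collects:
  c0 r1c2: 0 / 0 / 0
  c1 r1c2: 0 / 0 / 0
  c2 r1c2: 0 / 0 / 0
  c3 r1c2: 24 / 24 / 2
  c4 r1c2: 78 / 78 / 1

(row, col, cycle) = (1, 2, 4)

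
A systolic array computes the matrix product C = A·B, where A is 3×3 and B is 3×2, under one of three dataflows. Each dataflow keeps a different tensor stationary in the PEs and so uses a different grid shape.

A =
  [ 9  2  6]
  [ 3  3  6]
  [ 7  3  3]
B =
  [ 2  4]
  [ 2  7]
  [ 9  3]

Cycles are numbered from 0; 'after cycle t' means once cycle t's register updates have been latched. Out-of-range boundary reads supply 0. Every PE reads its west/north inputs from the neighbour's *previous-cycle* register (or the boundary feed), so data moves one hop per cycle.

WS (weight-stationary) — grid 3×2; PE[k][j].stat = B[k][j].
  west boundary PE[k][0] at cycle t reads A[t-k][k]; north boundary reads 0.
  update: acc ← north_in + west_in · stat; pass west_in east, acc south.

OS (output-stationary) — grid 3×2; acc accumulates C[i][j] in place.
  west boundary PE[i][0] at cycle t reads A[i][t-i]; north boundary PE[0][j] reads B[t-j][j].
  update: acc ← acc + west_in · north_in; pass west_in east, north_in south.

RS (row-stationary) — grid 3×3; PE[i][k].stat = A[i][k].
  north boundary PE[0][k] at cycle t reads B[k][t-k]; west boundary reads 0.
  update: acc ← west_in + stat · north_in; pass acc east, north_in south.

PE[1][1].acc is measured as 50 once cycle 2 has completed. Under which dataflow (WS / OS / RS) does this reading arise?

Under WS (3×2), PE[1][1]:
  c0 r1c1: 0 / 0 / 0
  c1 r1c1: 0 / 0 / 0
  c2 r1c1: 50 / 2 / 50
Under OS (3×2), PE[1][1]:
  c0 r1c1: 0 / 0 / 0
  c1 r1c1: 0 / 0 / 0
  c2 r1c1: 12 / 3 / 4
Under RS (3×3), PE[1][1]:
  c0 r1c1: 0 / 0 / 0
  c1 r1c1: 0 / 0 / 0
  c2 r1c1: 12 / 12 / 2

dataflow = WS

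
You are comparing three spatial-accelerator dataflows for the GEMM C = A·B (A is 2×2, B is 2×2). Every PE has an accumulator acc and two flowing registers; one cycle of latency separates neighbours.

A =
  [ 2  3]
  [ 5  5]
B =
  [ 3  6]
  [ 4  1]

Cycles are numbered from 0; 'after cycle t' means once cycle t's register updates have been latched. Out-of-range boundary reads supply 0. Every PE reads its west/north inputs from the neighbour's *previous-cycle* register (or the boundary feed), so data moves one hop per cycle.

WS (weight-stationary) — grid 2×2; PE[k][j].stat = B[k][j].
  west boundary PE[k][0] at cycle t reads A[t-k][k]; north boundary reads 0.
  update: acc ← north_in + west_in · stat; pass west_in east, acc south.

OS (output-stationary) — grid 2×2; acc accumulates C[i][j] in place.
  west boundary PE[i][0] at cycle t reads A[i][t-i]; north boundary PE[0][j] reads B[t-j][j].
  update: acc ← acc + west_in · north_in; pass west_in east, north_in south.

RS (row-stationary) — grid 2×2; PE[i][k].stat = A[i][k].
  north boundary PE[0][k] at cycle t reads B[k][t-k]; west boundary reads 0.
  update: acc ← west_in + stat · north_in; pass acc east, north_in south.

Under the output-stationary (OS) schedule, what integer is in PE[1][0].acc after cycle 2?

Tracing OS — 2×2 array, target PE[1][0]:
  step 0 · PE0,0: acc=6; fwd→2 fwd↓3
  step 0 · PE1,0: acc=0; fwd→0 fwd↓0
  step 1 · PE0,0: acc=18; fwd→3 fwd↓4
  step 1 · PE1,0: acc=15; fwd→5 fwd↓3
  step 2 · PE0,0: acc=18; fwd→0 fwd↓0
  step 2 · PE1,0: acc=35; fwd→5 fwd↓4

PE[1][0].acc = 35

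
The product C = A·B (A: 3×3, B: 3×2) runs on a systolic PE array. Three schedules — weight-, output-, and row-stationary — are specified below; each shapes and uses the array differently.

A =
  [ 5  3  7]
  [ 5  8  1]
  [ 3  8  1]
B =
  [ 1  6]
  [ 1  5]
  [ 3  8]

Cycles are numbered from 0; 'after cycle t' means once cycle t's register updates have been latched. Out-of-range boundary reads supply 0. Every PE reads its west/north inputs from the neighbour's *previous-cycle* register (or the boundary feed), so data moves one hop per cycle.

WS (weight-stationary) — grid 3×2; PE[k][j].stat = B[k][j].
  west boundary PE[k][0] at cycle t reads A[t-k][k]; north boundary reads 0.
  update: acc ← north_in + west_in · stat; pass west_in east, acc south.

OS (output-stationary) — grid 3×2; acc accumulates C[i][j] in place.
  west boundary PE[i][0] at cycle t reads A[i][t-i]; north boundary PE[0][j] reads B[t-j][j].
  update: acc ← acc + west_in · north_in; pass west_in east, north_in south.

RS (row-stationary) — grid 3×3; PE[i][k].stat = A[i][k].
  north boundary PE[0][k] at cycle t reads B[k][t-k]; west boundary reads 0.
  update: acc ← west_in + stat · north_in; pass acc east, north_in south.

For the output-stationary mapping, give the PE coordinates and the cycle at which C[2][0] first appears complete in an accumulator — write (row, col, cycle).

OS — PE[2][0] is where C[2][0] collects:
  cycle 0: PE[2][0] → acc 0, east 0, south 0
  cycle 1: PE[2][0] → acc 0, east 0, south 0
  cycle 2: PE[2][0] → acc 3, east 3, south 1
  cycle 3: PE[2][0] → acc 11, east 8, south 1
  cycle 4: PE[2][0] → acc 14, east 1, south 3

(row, col, cycle) = (2, 0, 4)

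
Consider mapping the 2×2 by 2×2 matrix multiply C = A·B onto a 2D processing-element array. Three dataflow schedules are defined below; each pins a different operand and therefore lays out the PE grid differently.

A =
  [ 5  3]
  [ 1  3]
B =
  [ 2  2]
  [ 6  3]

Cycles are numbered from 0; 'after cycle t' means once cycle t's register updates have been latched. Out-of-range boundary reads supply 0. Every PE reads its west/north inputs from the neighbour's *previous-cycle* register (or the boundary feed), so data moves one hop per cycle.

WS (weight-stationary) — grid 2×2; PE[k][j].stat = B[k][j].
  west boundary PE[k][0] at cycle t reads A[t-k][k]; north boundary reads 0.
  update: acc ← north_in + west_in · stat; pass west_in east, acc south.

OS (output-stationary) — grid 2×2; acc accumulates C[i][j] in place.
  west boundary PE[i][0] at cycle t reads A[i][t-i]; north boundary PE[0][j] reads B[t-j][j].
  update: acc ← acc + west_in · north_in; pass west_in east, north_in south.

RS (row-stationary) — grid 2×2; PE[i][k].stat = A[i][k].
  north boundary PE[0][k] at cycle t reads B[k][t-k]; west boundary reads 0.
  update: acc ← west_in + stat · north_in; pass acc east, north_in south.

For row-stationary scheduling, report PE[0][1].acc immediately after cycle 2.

RS (2×2). Following PE[0][1] plus its west/north inputs:
  t=0 PE[0][0]: acc=10 h=10 v=2
  t=0 PE[0][1]: acc=0 h=0 v=0
  t=1 PE[0][0]: acc=10 h=10 v=2
  t=1 PE[0][1]: acc=28 h=28 v=6
  t=2 PE[0][0]: acc=0 h=0 v=0
  t=2 PE[0][1]: acc=19 h=19 v=3

PE[0][1].acc = 19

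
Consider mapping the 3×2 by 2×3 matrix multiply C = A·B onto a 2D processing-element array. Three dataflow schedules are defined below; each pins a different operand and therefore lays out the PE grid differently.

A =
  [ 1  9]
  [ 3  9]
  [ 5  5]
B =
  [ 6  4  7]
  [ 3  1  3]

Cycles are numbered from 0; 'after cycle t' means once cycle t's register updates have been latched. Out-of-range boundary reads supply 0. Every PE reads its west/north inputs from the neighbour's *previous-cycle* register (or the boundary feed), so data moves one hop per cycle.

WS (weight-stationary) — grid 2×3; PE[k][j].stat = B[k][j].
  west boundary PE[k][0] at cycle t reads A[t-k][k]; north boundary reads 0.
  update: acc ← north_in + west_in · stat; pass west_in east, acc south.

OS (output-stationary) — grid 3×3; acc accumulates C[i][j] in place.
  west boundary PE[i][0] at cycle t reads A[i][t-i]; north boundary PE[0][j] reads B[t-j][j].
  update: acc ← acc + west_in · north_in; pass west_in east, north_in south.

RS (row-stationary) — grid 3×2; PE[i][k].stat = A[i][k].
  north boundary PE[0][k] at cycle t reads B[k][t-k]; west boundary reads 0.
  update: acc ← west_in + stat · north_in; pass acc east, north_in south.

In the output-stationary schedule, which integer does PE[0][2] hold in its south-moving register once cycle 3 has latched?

register = 3

OS on a 3×3 grid — tracing PE[0][2] and its feeders:
  step 0 · PE0,1: acc=0; fwd→0 fwd↓0
  step 0 · PE0,2: acc=0; fwd→0 fwd↓0
  step 1 · PE0,1: acc=4; fwd→1 fwd↓4
  step 1 · PE0,2: acc=0; fwd→0 fwd↓0
  step 2 · PE0,1: acc=13; fwd→9 fwd↓1
  step 2 · PE0,2: acc=7; fwd→1 fwd↓7
  step 3 · PE0,1: acc=13; fwd→0 fwd↓0
  step 3 · PE0,2: acc=34; fwd→9 fwd↓3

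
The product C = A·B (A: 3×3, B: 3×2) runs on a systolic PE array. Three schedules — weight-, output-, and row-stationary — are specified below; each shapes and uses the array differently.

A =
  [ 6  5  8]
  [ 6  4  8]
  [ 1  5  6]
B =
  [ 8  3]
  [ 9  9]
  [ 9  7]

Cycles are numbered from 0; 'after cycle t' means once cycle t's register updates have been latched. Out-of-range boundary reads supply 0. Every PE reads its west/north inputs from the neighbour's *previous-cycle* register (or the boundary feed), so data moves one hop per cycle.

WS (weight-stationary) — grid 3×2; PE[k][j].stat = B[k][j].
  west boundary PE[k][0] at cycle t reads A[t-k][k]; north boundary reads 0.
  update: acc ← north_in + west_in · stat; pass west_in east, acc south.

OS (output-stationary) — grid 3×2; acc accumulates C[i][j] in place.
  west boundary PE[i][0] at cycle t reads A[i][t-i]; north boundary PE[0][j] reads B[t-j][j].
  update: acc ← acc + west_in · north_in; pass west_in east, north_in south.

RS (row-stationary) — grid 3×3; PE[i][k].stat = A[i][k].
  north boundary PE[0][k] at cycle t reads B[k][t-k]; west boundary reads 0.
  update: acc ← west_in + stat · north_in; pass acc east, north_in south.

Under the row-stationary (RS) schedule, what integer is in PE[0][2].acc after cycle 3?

PE[0][2].acc = 119

RS 3×3: PE[0][2] cycle-by-cycle (with neighbour feeds):
  0: (0,1).acc=0  regs=<0,0>
  0: (0,2).acc=0  regs=<0,0>
  1: (0,1).acc=93  regs=<93,9>
  1: (0,2).acc=0  regs=<0,0>
  2: (0,1).acc=63  regs=<63,9>
  2: (0,2).acc=165  regs=<165,9>
  3: (0,1).acc=0  regs=<0,0>
  3: (0,2).acc=119  regs=<119,7>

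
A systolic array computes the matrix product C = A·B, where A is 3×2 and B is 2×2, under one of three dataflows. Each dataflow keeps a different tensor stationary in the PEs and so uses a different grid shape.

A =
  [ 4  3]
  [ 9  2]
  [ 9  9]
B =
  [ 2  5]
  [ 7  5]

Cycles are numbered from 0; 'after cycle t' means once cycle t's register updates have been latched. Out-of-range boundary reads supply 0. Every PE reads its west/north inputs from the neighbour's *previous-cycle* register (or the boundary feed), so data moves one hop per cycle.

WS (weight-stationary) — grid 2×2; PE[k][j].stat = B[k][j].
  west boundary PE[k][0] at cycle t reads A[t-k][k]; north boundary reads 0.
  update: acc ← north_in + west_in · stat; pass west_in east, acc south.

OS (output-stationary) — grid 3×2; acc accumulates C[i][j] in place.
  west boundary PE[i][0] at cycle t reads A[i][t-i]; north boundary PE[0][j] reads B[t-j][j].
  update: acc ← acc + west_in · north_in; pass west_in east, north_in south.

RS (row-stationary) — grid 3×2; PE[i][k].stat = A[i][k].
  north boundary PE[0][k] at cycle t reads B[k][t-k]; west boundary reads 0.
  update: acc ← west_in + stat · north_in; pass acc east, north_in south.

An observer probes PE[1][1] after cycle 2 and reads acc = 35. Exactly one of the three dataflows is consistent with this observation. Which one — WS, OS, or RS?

WS [2×2] PE[1][1] across cycles:
  t=0 PE[1][1]: acc=0 h=0 v=0
  t=1 PE[1][1]: acc=0 h=0 v=0
  t=2 PE[1][1]: acc=35 h=3 v=35
OS [3×2] PE[1][1] across cycles:
  t=0 PE[1][1]: acc=0 h=0 v=0
  t=1 PE[1][1]: acc=0 h=0 v=0
  t=2 PE[1][1]: acc=45 h=9 v=5
RS [3×2] PE[1][1] across cycles:
  t=0 PE[1][1]: acc=0 h=0 v=0
  t=1 PE[1][1]: acc=0 h=0 v=0
  t=2 PE[1][1]: acc=32 h=32 v=7

dataflow = WS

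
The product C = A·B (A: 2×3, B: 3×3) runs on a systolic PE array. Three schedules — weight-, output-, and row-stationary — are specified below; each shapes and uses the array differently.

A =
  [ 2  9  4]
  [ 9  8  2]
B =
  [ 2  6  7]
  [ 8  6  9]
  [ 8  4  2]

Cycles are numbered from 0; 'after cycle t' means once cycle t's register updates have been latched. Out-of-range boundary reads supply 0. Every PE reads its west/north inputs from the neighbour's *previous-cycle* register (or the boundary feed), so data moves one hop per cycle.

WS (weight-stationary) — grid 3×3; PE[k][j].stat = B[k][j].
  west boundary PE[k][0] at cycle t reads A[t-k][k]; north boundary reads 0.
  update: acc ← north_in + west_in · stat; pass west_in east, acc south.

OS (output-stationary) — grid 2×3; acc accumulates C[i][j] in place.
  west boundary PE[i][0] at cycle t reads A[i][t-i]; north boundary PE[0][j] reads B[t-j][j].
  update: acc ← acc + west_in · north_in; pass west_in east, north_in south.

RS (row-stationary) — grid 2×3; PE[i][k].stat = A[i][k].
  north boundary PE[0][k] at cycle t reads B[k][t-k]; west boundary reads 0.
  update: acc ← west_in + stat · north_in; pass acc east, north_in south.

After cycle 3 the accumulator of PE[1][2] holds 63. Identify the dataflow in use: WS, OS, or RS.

dataflow = OS

Under WS (3×3), PE[1][2]:
  t=0 PE[1][2]: acc=0 h=0 v=0
  t=1 PE[1][2]: acc=0 h=0 v=0
  t=2 PE[1][2]: acc=0 h=0 v=0
  t=3 PE[1][2]: acc=95 h=9 v=95
Under OS (2×3), PE[1][2]:
  t=0 PE[1][2]: acc=0 h=0 v=0
  t=1 PE[1][2]: acc=0 h=0 v=0
  t=2 PE[1][2]: acc=0 h=0 v=0
  t=3 PE[1][2]: acc=63 h=9 v=7
Under RS (2×3), PE[1][2]:
  t=0 PE[1][2]: acc=0 h=0 v=0
  t=1 PE[1][2]: acc=0 h=0 v=0
  t=2 PE[1][2]: acc=0 h=0 v=0
  t=3 PE[1][2]: acc=98 h=98 v=8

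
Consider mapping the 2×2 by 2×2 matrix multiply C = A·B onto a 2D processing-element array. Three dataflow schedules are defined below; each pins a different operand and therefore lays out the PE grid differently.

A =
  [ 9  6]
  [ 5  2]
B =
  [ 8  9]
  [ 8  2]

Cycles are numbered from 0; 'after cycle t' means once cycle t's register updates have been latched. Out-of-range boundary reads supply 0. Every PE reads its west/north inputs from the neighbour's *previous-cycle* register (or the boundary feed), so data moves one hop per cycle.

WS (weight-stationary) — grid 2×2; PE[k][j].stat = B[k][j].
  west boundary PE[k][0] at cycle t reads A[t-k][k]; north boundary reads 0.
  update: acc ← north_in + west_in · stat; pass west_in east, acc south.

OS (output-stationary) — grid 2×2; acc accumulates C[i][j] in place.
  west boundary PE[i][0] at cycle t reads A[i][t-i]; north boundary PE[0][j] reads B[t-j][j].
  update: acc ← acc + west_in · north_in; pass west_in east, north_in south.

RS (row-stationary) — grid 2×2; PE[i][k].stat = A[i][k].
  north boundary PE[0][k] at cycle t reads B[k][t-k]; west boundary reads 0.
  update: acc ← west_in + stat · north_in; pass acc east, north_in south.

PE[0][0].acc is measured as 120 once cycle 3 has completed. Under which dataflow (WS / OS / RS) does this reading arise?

dataflow = OS

WS [2×2] PE[0][0] across cycles:
  after 0 — PE[0][0] acc=72, pass-E 9, pass-S 72
  after 1 — PE[0][0] acc=40, pass-E 5, pass-S 40
  after 2 — PE[0][0] acc=0, pass-E 0, pass-S 0
  after 3 — PE[0][0] acc=0, pass-E 0, pass-S 0
OS [2×2] PE[0][0] across cycles:
  after 0 — PE[0][0] acc=72, pass-E 9, pass-S 8
  after 1 — PE[0][0] acc=120, pass-E 6, pass-S 8
  after 2 — PE[0][0] acc=120, pass-E 0, pass-S 0
  after 3 — PE[0][0] acc=120, pass-E 0, pass-S 0
RS [2×2] PE[0][0] across cycles:
  after 0 — PE[0][0] acc=72, pass-E 72, pass-S 8
  after 1 — PE[0][0] acc=81, pass-E 81, pass-S 9
  after 2 — PE[0][0] acc=0, pass-E 0, pass-S 0
  after 3 — PE[0][0] acc=0, pass-E 0, pass-S 0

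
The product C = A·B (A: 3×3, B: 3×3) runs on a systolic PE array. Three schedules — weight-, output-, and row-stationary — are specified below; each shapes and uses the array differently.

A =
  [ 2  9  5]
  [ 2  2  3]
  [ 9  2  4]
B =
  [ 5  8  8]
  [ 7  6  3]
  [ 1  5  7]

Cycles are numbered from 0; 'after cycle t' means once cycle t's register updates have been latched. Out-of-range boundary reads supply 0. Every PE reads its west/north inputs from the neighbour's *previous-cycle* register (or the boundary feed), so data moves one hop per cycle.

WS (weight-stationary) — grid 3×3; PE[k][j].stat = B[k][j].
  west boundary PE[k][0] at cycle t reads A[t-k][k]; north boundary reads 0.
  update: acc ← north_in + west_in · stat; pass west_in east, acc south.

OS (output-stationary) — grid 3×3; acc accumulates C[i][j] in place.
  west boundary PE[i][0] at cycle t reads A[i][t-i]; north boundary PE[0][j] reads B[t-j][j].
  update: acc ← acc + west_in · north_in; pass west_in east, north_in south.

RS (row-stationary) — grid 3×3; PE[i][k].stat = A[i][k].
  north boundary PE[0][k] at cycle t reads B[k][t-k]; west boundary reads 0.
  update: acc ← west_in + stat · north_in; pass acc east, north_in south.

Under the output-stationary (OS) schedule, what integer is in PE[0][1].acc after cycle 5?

PE[0][1].acc = 95

OS (3×3). Following PE[0][1] plus its west/north inputs:
  t=0 PE[0][0]: acc=10 h=2 v=5
  t=0 PE[0][1]: acc=0 h=0 v=0
  t=1 PE[0][0]: acc=73 h=9 v=7
  t=1 PE[0][1]: acc=16 h=2 v=8
  t=2 PE[0][0]: acc=78 h=5 v=1
  t=2 PE[0][1]: acc=70 h=9 v=6
  t=3 PE[0][0]: acc=78 h=0 v=0
  t=3 PE[0][1]: acc=95 h=5 v=5
  t=4 PE[0][0]: acc=78 h=0 v=0
  t=4 PE[0][1]: acc=95 h=0 v=0
  t=5 PE[0][0]: acc=78 h=0 v=0
  t=5 PE[0][1]: acc=95 h=0 v=0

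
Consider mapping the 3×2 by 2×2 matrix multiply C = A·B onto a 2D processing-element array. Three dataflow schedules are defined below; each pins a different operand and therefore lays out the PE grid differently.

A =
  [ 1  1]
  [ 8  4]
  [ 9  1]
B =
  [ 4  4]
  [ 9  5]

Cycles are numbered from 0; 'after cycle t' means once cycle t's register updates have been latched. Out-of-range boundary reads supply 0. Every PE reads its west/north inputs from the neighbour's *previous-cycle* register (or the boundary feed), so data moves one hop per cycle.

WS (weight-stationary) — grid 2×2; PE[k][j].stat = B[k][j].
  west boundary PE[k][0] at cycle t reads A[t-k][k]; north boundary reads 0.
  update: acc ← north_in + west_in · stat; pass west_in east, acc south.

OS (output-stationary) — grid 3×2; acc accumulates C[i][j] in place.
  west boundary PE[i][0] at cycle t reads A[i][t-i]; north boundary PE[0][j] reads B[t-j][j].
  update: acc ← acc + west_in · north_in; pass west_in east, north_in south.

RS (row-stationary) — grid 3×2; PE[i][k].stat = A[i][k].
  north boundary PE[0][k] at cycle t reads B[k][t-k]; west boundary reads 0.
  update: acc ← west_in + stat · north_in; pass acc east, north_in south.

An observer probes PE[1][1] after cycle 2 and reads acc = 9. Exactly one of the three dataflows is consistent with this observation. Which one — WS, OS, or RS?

Under WS (2×2), PE[1][1]:
  c0 r1c1: 0 / 0 / 0
  c1 r1c1: 0 / 0 / 0
  c2 r1c1: 9 / 1 / 9
Under OS (3×2), PE[1][1]:
  c0 r1c1: 0 / 0 / 0
  c1 r1c1: 0 / 0 / 0
  c2 r1c1: 32 / 8 / 4
Under RS (3×2), PE[1][1]:
  c0 r1c1: 0 / 0 / 0
  c1 r1c1: 0 / 0 / 0
  c2 r1c1: 68 / 68 / 9

dataflow = WS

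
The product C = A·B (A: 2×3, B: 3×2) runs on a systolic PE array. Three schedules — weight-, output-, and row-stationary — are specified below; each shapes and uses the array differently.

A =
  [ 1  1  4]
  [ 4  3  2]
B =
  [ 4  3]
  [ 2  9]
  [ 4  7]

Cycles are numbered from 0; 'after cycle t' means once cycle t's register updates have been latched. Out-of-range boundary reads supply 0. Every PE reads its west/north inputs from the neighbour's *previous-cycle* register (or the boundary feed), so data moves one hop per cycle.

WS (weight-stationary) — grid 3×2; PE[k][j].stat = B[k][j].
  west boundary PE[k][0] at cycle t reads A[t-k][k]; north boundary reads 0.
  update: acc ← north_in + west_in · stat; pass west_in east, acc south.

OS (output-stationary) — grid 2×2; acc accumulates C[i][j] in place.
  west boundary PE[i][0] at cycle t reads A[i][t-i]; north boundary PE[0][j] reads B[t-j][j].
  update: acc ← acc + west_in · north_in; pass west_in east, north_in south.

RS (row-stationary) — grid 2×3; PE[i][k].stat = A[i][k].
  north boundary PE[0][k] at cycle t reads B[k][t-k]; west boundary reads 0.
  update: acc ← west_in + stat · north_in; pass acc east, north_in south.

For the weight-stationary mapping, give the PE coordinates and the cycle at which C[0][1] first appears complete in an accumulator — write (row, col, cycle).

WS: C[0][1] accumulates in PE[2][1]:
  [0] (2,1) acc=0 (h:0 v:0)
  [1] (2,1) acc=0 (h:0 v:0)
  [2] (2,1) acc=0 (h:0 v:0)
  [3] (2,1) acc=40 (h:4 v:40)

(row, col, cycle) = (2, 1, 3)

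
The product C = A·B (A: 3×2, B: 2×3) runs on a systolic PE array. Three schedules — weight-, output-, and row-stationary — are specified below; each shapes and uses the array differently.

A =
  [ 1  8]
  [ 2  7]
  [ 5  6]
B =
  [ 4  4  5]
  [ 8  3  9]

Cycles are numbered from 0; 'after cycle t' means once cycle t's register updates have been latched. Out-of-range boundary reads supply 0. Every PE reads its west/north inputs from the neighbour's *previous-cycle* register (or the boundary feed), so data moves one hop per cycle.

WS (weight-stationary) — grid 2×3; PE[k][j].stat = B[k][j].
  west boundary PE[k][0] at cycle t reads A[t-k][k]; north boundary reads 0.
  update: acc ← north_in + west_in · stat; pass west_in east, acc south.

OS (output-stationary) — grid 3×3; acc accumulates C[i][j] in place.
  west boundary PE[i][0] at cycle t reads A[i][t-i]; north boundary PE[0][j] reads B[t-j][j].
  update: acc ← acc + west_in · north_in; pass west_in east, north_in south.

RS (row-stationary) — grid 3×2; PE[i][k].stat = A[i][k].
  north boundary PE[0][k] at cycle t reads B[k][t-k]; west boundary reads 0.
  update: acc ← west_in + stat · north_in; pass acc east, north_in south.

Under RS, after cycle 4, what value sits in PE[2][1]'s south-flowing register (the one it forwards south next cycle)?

register = 3

RS (3×2). Following PE[2][1] plus its west/north inputs:
  @0  [1,1]  acc 0  |  →0  ↓0
  @0  [2,0]  acc 0  |  →0  ↓0
  @0  [2,1]  acc 0  |  →0  ↓0
  @1  [1,1]  acc 0  |  →0  ↓0
  @1  [2,0]  acc 0  |  →0  ↓0
  @1  [2,1]  acc 0  |  →0  ↓0
  @2  [1,1]  acc 64  |  →64  ↓8
  @2  [2,0]  acc 20  |  →20  ↓4
  @2  [2,1]  acc 0  |  →0  ↓0
  @3  [1,1]  acc 29  |  →29  ↓3
  @3  [2,0]  acc 20  |  →20  ↓4
  @3  [2,1]  acc 68  |  →68  ↓8
  @4  [1,1]  acc 73  |  →73  ↓9
  @4  [2,0]  acc 25  |  →25  ↓5
  @4  [2,1]  acc 38  |  →38  ↓3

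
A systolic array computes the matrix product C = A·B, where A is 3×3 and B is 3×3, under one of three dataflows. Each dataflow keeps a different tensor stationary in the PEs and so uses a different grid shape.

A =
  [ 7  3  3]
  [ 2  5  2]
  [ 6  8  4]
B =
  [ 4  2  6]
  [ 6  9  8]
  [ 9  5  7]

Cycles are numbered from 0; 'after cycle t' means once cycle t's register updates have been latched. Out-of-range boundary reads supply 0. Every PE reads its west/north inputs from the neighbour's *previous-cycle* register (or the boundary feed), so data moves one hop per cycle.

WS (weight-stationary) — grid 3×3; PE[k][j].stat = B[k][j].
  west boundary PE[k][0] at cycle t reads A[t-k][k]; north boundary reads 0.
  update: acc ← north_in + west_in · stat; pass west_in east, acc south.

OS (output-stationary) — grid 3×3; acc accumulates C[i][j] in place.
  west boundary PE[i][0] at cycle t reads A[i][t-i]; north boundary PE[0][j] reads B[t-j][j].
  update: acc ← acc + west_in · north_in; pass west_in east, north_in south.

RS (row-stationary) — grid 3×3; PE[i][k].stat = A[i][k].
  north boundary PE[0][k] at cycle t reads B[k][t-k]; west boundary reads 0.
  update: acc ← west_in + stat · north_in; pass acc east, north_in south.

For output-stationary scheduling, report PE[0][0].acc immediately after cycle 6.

OS (3×3). Following PE[0][0] plus its west/north inputs:
  t=0 PE[0][0]: acc=28 h=7 v=4
  t=1 PE[0][0]: acc=46 h=3 v=6
  t=2 PE[0][0]: acc=73 h=3 v=9
  t=3 PE[0][0]: acc=73 h=0 v=0
  t=4 PE[0][0]: acc=73 h=0 v=0
  t=5 PE[0][0]: acc=73 h=0 v=0
  t=6 PE[0][0]: acc=73 h=0 v=0

PE[0][0].acc = 73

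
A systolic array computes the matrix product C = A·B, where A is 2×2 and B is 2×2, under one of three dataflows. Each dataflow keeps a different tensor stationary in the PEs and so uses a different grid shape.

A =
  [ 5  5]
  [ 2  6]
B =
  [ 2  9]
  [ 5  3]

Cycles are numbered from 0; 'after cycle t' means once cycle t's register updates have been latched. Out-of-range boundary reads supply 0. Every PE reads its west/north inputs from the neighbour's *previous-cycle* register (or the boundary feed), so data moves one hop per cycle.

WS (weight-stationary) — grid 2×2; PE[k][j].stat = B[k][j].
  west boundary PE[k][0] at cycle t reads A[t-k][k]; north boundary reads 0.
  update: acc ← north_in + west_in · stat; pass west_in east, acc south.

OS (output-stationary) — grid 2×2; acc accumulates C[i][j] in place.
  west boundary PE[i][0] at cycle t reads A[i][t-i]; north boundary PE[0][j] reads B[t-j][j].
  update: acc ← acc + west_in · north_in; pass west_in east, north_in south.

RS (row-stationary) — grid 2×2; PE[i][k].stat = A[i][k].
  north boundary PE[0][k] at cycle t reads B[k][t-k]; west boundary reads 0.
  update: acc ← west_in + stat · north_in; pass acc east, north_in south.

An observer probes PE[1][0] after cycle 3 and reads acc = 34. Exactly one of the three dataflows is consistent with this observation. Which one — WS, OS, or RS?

Under WS (2×2), PE[1][0]:
  0: (1,0).acc=0  regs=<0,0>
  1: (1,0).acc=35  regs=<5,35>
  2: (1,0).acc=34  regs=<6,34>
  3: (1,0).acc=0  regs=<0,0>
Under OS (2×2), PE[1][0]:
  0: (1,0).acc=0  regs=<0,0>
  1: (1,0).acc=4  regs=<2,2>
  2: (1,0).acc=34  regs=<6,5>
  3: (1,0).acc=34  regs=<0,0>
Under RS (2×2), PE[1][0]:
  0: (1,0).acc=0  regs=<0,0>
  1: (1,0).acc=4  regs=<4,2>
  2: (1,0).acc=18  regs=<18,9>
  3: (1,0).acc=0  regs=<0,0>

dataflow = OS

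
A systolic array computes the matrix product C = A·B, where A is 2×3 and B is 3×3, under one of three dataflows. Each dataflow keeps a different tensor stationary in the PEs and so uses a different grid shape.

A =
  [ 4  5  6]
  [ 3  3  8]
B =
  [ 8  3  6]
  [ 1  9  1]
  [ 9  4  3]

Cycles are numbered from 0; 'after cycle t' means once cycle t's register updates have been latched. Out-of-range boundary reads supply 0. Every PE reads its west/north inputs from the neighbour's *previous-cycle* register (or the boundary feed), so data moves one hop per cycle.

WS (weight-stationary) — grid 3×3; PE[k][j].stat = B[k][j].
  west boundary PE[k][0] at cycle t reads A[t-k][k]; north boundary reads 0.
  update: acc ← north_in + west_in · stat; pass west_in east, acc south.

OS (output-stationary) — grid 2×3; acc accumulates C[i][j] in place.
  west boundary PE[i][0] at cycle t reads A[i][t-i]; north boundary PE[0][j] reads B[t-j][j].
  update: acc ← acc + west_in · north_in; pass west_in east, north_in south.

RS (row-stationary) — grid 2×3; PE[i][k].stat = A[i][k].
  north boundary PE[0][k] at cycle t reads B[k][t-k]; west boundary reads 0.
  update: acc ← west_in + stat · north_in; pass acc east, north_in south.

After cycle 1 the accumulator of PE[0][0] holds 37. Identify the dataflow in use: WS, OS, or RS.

dataflow = OS

WS [3×3] PE[0][0] across cycles:
  @0  [0,0]  acc 32  |  →4  ↓32
  @1  [0,0]  acc 24  |  →3  ↓24
OS [2×3] PE[0][0] across cycles:
  @0  [0,0]  acc 32  |  →4  ↓8
  @1  [0,0]  acc 37  |  →5  ↓1
RS [2×3] PE[0][0] across cycles:
  @0  [0,0]  acc 32  |  →32  ↓8
  @1  [0,0]  acc 12  |  →12  ↓3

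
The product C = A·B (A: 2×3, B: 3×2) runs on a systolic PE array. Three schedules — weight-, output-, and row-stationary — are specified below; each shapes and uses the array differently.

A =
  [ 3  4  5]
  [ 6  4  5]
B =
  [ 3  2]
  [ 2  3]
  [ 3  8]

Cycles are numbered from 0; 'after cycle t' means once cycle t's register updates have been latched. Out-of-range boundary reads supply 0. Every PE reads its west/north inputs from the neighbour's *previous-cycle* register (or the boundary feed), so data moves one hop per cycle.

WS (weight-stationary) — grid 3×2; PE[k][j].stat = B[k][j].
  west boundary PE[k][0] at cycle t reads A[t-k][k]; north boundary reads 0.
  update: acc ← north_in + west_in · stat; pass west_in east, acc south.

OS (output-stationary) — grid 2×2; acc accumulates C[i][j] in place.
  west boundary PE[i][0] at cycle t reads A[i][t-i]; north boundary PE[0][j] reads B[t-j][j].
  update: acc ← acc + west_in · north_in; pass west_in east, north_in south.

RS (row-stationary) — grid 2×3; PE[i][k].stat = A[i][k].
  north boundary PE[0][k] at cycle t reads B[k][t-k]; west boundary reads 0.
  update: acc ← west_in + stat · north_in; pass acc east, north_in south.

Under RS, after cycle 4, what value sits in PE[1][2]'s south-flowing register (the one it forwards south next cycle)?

register = 8

RS (2×3). Following PE[1][2] plus its west/north inputs:
  [0] (0,2) acc=0 (h:0 v:0)
  [0] (1,1) acc=0 (h:0 v:0)
  [0] (1,2) acc=0 (h:0 v:0)
  [1] (0,2) acc=0 (h:0 v:0)
  [1] (1,1) acc=0 (h:0 v:0)
  [1] (1,2) acc=0 (h:0 v:0)
  [2] (0,2) acc=32 (h:32 v:3)
  [2] (1,1) acc=26 (h:26 v:2)
  [2] (1,2) acc=0 (h:0 v:0)
  [3] (0,2) acc=58 (h:58 v:8)
  [3] (1,1) acc=24 (h:24 v:3)
  [3] (1,2) acc=41 (h:41 v:3)
  [4] (0,2) acc=0 (h:0 v:0)
  [4] (1,1) acc=0 (h:0 v:0)
  [4] (1,2) acc=64 (h:64 v:8)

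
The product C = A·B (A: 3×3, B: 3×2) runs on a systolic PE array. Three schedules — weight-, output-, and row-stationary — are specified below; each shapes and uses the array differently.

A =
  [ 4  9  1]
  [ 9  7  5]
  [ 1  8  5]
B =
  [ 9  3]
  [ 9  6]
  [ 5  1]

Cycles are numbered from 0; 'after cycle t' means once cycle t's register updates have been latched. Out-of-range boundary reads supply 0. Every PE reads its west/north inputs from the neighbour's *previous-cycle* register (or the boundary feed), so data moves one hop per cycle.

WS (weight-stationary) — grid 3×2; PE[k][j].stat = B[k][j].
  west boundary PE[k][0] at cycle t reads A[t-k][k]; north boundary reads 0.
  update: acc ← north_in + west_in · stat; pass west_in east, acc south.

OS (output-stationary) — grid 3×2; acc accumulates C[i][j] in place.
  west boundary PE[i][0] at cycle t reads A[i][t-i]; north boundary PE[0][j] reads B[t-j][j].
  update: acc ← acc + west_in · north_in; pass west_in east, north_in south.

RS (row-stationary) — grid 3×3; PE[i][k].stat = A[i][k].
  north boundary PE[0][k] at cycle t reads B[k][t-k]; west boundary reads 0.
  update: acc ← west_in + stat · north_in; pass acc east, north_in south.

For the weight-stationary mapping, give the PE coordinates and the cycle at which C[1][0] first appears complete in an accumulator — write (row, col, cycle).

Under WS, C[1][0] lands at PE[2][0]:
  0: (2,0).acc=0  regs=<0,0>
  1: (2,0).acc=0  regs=<0,0>
  2: (2,0).acc=122  regs=<1,122>
  3: (2,0).acc=169  regs=<5,169>

(row, col, cycle) = (2, 0, 3)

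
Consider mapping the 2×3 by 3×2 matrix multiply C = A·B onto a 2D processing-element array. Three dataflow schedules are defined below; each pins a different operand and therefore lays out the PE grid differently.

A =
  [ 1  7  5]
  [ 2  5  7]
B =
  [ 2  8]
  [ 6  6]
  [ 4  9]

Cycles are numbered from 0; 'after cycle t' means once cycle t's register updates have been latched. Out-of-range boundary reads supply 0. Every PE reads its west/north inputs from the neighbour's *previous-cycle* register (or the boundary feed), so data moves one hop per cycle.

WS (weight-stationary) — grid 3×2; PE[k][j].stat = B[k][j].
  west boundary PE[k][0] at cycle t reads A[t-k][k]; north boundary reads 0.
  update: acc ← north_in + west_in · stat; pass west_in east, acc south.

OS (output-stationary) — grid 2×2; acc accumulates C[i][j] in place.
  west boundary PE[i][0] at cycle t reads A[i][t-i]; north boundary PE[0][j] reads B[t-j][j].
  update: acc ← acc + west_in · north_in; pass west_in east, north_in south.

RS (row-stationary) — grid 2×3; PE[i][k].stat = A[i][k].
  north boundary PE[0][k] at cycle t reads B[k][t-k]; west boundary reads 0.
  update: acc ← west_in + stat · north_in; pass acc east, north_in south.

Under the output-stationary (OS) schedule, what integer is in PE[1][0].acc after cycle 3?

PE[1][0].acc = 62

OS on a 2×2 grid — tracing PE[1][0] and its feeders:
  step 0 · PE0,0: acc=2; fwd→1 fwd↓2
  step 0 · PE1,0: acc=0; fwd→0 fwd↓0
  step 1 · PE0,0: acc=44; fwd→7 fwd↓6
  step 1 · PE1,0: acc=4; fwd→2 fwd↓2
  step 2 · PE0,0: acc=64; fwd→5 fwd↓4
  step 2 · PE1,0: acc=34; fwd→5 fwd↓6
  step 3 · PE0,0: acc=64; fwd→0 fwd↓0
  step 3 · PE1,0: acc=62; fwd→7 fwd↓4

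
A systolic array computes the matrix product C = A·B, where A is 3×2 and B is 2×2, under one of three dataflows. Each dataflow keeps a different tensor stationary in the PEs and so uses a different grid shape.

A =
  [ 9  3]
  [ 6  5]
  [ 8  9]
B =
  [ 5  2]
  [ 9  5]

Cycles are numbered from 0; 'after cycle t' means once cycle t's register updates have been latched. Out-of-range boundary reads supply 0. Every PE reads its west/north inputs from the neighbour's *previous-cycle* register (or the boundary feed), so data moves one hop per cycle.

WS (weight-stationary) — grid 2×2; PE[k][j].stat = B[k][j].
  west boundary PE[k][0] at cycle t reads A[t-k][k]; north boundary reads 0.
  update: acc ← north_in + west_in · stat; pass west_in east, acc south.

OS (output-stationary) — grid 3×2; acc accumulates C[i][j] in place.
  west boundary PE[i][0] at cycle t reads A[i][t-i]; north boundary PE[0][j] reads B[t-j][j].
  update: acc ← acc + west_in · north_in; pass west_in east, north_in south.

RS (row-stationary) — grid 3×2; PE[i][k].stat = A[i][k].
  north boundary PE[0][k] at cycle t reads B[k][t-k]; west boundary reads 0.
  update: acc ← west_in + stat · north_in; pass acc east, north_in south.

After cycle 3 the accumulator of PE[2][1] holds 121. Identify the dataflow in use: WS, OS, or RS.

WS (2×2): PE[2][1] does not exist.
— OS: 3×2; PE[2][1] trace:
  cycle 0: PE[2][1] → acc 0, east 0, south 0
  cycle 1: PE[2][1] → acc 0, east 0, south 0
  cycle 2: PE[2][1] → acc 0, east 0, south 0
  cycle 3: PE[2][1] → acc 16, east 8, south 2
— RS: 3×2; PE[2][1] trace:
  cycle 0: PE[2][1] → acc 0, east 0, south 0
  cycle 1: PE[2][1] → acc 0, east 0, south 0
  cycle 2: PE[2][1] → acc 0, east 0, south 0
  cycle 3: PE[2][1] → acc 121, east 121, south 9

dataflow = RS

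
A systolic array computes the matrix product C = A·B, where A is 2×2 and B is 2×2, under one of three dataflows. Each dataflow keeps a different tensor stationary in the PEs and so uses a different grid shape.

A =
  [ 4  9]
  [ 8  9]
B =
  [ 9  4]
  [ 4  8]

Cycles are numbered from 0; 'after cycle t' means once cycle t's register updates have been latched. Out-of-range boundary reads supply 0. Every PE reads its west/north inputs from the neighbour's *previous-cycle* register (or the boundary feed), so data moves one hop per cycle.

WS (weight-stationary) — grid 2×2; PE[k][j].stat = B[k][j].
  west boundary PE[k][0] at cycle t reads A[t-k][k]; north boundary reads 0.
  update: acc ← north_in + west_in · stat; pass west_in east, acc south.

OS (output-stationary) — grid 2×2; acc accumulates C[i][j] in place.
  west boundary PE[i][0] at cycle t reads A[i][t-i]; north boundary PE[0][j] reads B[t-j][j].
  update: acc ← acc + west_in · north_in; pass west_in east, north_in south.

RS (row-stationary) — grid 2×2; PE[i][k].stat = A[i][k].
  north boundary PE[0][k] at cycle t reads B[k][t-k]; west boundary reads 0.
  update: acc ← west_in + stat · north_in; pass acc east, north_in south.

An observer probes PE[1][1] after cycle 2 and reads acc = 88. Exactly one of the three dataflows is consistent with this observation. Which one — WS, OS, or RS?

WS [2×2] PE[1][1] across cycles:
  0: (1,1).acc=0  regs=<0,0>
  1: (1,1).acc=0  regs=<0,0>
  2: (1,1).acc=88  regs=<9,88>
OS [2×2] PE[1][1] across cycles:
  0: (1,1).acc=0  regs=<0,0>
  1: (1,1).acc=0  regs=<0,0>
  2: (1,1).acc=32  regs=<8,4>
RS [2×2] PE[1][1] across cycles:
  0: (1,1).acc=0  regs=<0,0>
  1: (1,1).acc=0  regs=<0,0>
  2: (1,1).acc=108  regs=<108,4>

dataflow = WS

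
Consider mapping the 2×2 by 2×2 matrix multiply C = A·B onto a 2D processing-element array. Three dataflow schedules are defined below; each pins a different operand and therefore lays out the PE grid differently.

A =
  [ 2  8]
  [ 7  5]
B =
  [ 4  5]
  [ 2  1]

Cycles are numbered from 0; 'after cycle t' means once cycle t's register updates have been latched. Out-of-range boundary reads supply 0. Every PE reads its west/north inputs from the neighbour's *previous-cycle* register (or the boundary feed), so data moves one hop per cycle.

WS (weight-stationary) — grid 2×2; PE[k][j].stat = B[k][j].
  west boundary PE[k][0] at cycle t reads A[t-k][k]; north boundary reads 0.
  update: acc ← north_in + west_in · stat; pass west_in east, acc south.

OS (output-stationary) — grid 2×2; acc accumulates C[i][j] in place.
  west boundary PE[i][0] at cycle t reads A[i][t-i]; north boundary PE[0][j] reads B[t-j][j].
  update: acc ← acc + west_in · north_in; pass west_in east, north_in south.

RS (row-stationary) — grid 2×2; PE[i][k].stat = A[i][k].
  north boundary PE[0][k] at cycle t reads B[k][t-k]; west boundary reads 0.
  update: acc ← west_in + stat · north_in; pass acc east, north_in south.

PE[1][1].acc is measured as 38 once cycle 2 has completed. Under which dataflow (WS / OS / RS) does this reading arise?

WS [2×2] PE[1][1] across cycles:
  [0] (1,1) acc=0 (h:0 v:0)
  [1] (1,1) acc=0 (h:0 v:0)
  [2] (1,1) acc=18 (h:8 v:18)
OS [2×2] PE[1][1] across cycles:
  [0] (1,1) acc=0 (h:0 v:0)
  [1] (1,1) acc=0 (h:0 v:0)
  [2] (1,1) acc=35 (h:7 v:5)
RS [2×2] PE[1][1] across cycles:
  [0] (1,1) acc=0 (h:0 v:0)
  [1] (1,1) acc=0 (h:0 v:0)
  [2] (1,1) acc=38 (h:38 v:2)

dataflow = RS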